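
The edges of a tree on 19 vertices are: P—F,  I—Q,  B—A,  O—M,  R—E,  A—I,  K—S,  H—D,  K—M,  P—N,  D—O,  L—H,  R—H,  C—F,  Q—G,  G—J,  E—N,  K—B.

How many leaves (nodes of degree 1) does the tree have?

The leaves are C, J, L, S.
That is 4 leaves.

4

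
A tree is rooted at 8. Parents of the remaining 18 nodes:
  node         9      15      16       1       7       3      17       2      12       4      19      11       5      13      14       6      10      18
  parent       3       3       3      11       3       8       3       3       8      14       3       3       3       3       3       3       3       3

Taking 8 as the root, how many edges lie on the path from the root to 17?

2

Path from 8 to 17: 8 → 3 → 17, which has 2 edges.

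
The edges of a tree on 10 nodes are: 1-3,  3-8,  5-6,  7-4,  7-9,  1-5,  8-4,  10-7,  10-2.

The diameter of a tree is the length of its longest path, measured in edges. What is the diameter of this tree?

8

Starting from 6, a farthest node is 2 at distance 8.
One longest path: 6 - 5 - 1 - 3 - 8 - 4 - 7 - 10 - 2.
So the diameter is 8.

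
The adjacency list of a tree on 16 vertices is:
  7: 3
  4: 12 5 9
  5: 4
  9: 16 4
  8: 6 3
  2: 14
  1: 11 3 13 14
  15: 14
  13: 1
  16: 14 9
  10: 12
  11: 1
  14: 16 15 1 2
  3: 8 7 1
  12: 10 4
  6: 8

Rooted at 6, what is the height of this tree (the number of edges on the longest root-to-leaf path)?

A deepest node is 10, reached by 6 → 8 → 3 → 1 → 14 → 16 → 9 → 4 → 12 → 10.
That path has 9 edges, so the height is 9.

9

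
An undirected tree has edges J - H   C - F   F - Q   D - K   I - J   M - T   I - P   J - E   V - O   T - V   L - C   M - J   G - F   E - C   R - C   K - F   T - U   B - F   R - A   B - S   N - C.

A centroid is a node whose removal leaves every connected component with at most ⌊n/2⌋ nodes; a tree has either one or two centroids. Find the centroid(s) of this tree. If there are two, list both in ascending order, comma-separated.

C

Delete C: the remaining components have sizes 10, 7, 2, 1, 1. Max 10 ≤ 11, so C is a centroid.
Every other node leaves some component of size > 11, so the centroid is unique.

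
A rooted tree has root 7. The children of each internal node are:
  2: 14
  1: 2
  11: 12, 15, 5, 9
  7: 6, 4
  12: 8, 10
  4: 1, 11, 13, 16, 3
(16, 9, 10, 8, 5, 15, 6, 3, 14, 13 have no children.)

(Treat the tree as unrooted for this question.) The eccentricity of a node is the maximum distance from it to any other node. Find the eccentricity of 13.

The node farthest from 13 is 10 (8, 14 also at distance 4), via 13-4-11-12-10 — 4 edges.

4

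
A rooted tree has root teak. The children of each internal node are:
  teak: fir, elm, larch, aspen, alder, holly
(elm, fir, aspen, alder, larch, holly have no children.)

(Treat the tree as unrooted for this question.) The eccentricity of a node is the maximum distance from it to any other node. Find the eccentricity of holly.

2

Distances from holly peak at 2, attained at alder (elm, fir, larch, aspen also at distance 2).
holly–teak–alder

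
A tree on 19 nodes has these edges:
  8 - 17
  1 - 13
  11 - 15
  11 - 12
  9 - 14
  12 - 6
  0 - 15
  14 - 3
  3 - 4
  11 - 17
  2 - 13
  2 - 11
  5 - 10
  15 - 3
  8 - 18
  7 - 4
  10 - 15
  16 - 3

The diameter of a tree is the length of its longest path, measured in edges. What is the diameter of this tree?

A longest path is 7–4–3–15–11–17–8–18, with 7 edges.

7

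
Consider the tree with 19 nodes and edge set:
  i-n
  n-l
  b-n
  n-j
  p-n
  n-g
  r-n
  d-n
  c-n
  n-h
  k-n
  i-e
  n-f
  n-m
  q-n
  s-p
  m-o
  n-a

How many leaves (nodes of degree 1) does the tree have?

15

The leaves are a, b, c, d, e, f, g, h, j, k, l, o, q, r, s.
That is 15 leaves.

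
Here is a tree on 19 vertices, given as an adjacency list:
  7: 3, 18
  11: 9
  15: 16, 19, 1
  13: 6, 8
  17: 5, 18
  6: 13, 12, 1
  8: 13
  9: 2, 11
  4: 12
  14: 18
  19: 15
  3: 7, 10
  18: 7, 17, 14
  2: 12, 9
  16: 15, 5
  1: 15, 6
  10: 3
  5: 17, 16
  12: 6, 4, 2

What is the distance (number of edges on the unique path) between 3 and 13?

3 – 7 – 18 – 17 – 5 – 16 – 15 – 1 – 6 – 13: 9 edges.

9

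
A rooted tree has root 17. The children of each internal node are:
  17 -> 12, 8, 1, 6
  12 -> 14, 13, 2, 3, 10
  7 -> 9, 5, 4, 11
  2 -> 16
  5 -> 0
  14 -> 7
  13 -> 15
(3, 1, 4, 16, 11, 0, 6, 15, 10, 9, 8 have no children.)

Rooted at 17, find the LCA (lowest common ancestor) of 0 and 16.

12

Ancestors of 0 (toward the root): 0, 5, 7, 14, 12, 17.
Ancestors of 16: 16, 2, 12, 17.
The deepest node appearing in both lists is 12.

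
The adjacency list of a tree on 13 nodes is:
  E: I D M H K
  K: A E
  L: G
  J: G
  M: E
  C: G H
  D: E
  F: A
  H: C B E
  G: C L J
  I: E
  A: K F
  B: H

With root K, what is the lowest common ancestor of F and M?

K

F's ancestor chain is F, A, K and M's is M, E, K; they first meet at K.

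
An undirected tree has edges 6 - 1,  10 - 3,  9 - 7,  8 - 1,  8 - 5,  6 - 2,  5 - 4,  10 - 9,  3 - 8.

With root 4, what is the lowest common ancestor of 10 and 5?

5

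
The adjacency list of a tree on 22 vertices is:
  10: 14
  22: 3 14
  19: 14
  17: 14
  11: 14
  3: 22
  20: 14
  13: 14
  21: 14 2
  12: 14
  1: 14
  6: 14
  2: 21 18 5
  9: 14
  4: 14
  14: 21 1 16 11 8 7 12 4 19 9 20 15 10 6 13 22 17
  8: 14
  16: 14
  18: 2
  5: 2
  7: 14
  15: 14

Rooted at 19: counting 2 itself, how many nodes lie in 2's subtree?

The subtree rooted at 2 contains: 2, 18, 5 — 3 nodes.

3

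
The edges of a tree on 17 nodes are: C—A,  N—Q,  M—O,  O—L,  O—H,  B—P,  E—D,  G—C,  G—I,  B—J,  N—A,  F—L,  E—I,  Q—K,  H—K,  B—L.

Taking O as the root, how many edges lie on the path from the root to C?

Path from O to C: O → H → K → Q → N → A → C, which has 6 edges.

6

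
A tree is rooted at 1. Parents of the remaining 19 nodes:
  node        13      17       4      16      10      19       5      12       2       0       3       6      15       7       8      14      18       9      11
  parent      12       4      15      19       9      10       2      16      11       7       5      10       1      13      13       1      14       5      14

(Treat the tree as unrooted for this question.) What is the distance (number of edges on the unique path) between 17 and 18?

Walking from 17: 17 - 4 - 15 - 1 - 14 - 18. Length 5.

5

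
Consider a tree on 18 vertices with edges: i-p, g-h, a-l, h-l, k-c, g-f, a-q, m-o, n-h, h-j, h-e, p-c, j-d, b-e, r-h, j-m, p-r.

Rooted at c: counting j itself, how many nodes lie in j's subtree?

4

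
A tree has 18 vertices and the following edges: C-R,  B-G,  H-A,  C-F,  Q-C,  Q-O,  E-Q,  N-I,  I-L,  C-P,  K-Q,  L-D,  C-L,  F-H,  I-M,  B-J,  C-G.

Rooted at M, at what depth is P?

4

Path from M to P: M–I–L–C–P, which has 4 edges.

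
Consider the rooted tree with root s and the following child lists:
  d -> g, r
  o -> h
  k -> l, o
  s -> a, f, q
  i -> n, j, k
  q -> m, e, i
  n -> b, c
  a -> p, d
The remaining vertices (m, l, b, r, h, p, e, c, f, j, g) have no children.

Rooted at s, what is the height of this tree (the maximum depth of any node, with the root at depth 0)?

A deepest node is h, reached by s–q–i–k–o–h.
That path has 5 edges, so the height is 5.

5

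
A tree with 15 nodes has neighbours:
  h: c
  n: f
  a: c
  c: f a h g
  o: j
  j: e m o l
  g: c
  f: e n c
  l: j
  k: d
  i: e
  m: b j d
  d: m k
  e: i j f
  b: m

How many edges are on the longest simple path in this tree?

7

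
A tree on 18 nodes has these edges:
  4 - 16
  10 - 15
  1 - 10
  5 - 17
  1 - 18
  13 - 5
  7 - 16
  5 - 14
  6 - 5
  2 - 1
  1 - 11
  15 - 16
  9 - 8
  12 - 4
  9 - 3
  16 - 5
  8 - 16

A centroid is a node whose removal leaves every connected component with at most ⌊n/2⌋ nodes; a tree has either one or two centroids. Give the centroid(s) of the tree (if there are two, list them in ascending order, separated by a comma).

Delete 16: the remaining components have sizes 6, 5, 3, 2, 1. Max 6 ≤ 9, so 16 is a centroid.
No neighbour of 16 does as well, so 16 is the unique centroid.

16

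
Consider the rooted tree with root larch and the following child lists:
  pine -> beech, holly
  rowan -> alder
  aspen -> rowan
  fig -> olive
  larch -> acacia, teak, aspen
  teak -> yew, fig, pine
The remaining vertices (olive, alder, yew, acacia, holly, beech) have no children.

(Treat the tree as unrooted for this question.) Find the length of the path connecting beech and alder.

6

Walking from beech: beech – pine – teak – larch – aspen – rowan – alder. Length 6.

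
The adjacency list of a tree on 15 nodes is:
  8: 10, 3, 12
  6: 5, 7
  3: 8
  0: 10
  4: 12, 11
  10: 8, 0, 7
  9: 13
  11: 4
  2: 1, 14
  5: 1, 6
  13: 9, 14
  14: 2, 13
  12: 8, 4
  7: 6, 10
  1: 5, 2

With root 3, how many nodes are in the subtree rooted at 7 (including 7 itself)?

Descendants of 7 (including itself): 7, 6, 5, 1, 2, 14, 13, 9. That's 8.

8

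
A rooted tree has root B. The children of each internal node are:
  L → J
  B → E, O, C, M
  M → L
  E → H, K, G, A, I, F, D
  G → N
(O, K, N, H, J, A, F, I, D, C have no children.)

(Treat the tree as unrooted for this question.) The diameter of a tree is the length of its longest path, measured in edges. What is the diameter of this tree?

6

Starting from J, a farthest node is N at distance 6.
One longest path: J–L–M–B–E–G–N.
So the diameter is 6.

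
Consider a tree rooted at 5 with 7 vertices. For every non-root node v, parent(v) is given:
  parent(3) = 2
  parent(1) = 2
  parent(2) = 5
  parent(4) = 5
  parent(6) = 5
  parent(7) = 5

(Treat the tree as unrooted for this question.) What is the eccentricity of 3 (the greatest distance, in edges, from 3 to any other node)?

A farthest node from 3 is 6 (7, 4 also at distance 3).
The path 3-2-5-6 has 3 edges.

3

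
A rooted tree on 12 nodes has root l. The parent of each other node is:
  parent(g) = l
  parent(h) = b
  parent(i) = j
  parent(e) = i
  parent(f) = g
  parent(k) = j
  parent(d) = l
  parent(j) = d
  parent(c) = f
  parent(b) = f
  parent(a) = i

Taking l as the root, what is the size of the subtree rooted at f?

4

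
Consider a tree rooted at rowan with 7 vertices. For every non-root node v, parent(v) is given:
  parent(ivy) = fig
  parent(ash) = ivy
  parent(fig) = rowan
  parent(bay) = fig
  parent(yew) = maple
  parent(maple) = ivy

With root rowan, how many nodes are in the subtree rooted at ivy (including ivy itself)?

4

Descendants of ivy (including itself): ivy, ash, maple, yew. That's 4.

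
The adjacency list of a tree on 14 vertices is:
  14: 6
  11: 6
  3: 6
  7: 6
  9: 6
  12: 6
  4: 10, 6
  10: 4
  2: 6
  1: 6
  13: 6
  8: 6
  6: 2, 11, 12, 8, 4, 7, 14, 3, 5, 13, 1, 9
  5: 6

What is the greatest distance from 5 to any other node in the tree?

3

A farthest node from 5 is 10.
The path 5-6-4-10 has 3 edges.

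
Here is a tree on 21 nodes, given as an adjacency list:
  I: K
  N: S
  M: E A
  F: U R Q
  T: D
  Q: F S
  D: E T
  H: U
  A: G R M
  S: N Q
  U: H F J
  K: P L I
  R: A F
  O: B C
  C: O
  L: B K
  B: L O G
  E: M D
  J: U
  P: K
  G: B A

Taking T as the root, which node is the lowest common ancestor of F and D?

D

F's ancestor chain is F, R, A, M, E, D, T and D's is D, T; they first meet at D.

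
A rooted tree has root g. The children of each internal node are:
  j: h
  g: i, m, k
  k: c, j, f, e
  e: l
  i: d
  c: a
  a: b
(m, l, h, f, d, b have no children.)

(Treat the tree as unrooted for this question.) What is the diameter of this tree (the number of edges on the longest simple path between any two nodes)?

A longest path is d-i-g-k-c-a-b, with 6 edges.

6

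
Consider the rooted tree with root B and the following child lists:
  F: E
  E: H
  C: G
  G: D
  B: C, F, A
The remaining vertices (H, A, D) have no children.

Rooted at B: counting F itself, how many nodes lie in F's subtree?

3

The subtree rooted at F contains: F, E, H — 3 nodes.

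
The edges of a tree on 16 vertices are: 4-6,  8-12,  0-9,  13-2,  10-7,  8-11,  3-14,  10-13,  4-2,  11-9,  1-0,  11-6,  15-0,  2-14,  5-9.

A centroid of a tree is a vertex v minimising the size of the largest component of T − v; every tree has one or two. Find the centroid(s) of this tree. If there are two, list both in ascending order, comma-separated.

6, 11

Delete 11: the remaining components have sizes 8, 5, 2. Max 8 ≤ 8, so 11 is a centroid.
6 is adjacent to 11 and is also a centroid (the largest component after removing it is likewise 8).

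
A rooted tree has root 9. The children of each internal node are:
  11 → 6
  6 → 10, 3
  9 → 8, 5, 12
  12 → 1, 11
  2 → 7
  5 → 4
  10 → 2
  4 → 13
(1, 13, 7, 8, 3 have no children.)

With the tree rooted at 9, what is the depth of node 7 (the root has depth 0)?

Climbing from 7 to the root: 7–2–10–6–11–12–9. That's 6 steps.

6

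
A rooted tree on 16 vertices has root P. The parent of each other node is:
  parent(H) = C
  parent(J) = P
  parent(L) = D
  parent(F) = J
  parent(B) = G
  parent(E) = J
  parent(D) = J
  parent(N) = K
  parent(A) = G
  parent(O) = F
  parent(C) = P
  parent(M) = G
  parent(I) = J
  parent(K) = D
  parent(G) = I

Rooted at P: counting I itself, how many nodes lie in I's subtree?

5

The subtree rooted at I contains: I, G, B, A, M — 5 nodes.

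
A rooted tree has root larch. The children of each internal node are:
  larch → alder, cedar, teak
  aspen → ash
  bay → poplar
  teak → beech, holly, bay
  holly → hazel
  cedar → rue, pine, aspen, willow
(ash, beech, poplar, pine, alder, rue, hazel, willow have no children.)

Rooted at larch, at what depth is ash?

Path from larch to ash: larch–cedar–aspen–ash, which has 3 edges.

3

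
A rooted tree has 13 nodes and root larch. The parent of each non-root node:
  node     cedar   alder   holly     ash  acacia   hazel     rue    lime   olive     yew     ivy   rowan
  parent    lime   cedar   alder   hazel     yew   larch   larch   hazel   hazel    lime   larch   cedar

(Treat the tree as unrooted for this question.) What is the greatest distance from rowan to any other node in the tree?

5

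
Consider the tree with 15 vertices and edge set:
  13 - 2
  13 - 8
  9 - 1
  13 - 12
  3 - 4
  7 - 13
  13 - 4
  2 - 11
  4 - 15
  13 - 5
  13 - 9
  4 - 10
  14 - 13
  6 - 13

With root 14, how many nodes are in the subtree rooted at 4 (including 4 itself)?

4

The subtree rooted at 4 contains: 4, 10, 3, 15 — 4 nodes.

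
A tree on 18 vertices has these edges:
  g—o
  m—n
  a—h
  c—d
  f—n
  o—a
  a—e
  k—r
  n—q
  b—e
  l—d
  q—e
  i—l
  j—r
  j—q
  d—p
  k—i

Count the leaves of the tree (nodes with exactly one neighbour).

Degree-1 nodes: b, c, f, g, h, m, p — 7 of them.

7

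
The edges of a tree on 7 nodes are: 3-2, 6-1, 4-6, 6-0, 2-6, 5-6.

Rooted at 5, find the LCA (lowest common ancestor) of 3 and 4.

Path 3→root: 3 2 6 5; path 4→root: 4 6 5.
First common node: 6.

6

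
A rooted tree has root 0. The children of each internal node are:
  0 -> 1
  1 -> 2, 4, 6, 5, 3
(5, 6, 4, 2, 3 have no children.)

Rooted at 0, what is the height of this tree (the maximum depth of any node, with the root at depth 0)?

6 sits deepest: 0–1–6 — 2 edges from the root.

2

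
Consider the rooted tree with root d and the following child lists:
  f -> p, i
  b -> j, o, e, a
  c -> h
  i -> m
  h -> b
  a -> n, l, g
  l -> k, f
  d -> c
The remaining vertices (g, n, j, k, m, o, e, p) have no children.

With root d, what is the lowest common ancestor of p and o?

Ancestors of p (toward the root): p, f, l, a, b, h, c, d.
Ancestors of o: o, b, h, c, d.
The deepest node appearing in both lists is b.

b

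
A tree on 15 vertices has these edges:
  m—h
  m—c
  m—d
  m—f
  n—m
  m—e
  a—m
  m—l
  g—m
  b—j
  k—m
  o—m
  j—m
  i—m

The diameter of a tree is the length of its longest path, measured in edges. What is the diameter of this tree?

A longest path is b – j – m – d, with 3 edges.

3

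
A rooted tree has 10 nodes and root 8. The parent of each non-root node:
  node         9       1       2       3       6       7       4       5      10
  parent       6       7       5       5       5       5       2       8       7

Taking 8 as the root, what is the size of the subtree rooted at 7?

3

7's subtree: {7, 10, 1}, size 3.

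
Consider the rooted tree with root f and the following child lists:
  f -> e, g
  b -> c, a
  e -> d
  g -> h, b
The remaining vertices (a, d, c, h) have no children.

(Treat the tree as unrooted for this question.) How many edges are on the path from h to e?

The path is h – g – f – e, which has 3 edges.

3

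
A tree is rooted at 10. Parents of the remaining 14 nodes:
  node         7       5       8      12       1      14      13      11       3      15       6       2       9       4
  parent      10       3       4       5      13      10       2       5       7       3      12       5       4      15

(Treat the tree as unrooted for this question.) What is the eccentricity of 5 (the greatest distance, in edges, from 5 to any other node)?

Distances from 5 peak at 4, attained at 14 (8, 9 also at distance 4).
5 – 3 – 7 – 10 – 14

4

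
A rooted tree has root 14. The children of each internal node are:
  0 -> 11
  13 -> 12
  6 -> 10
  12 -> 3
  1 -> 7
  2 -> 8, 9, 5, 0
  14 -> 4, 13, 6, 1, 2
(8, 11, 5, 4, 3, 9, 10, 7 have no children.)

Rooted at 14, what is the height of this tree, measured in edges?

3

A deepest node is 3, reached by 14 → 13 → 12 → 3.
That path has 3 edges, so the height is 3.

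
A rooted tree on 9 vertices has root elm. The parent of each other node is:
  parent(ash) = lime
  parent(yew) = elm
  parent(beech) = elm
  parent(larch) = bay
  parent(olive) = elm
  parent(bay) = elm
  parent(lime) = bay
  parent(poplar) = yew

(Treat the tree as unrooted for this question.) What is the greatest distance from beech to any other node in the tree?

4

The node farthest from beech is ash, via beech – elm – bay – lime – ash — 4 edges.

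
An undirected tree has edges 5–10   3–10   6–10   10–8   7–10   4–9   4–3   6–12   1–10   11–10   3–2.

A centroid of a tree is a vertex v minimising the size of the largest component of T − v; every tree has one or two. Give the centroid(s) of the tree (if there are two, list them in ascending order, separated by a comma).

10

If 10 is removed the pieces have sizes 4, 2, 1, 1, 1, 1, 1, all ≤ ⌊12/2⌋ = 6.
Every other node leaves some component of size > 6, so the centroid is unique.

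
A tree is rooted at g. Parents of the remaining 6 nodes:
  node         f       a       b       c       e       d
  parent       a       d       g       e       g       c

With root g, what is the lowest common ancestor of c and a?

c

Path c→root: c e g; path a→root: a d c e g.
First common node: c.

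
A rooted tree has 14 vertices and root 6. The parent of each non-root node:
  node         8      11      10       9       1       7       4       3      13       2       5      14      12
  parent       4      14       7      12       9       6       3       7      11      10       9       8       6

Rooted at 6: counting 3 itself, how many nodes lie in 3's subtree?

6

3's subtree: {3, 4, 8, 14, 11, 13}, size 6.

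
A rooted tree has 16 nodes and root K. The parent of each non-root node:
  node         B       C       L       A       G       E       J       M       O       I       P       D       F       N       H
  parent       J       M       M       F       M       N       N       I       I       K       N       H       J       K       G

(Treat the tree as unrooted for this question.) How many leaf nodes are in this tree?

Exactly 8 nodes have a single neighbour: A, B, C, D, E, L, O, P.

8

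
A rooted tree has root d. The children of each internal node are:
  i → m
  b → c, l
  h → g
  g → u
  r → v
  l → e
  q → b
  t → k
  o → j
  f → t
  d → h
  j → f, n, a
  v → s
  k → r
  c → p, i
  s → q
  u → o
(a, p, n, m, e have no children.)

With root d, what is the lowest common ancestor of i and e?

i's ancestor chain is i, c, b, q, s, v, r, k, t, f, j, o, u, g, h, d and e's is e, l, b, q, s, v, r, k, t, f, j, o, u, g, h, d; they first meet at b.

b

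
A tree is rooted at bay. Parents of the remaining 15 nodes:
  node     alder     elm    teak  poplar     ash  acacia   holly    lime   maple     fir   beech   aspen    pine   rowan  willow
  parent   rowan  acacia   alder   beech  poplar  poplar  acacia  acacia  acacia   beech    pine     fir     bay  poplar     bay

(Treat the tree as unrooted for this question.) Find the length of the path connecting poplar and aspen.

3

The path is poplar – beech – fir – aspen, which has 3 edges.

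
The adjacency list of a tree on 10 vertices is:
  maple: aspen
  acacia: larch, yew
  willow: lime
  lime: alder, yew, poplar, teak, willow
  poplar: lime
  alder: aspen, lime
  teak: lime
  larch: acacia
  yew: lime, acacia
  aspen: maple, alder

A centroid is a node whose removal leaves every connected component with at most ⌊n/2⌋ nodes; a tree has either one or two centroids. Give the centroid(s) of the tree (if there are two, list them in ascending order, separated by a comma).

lime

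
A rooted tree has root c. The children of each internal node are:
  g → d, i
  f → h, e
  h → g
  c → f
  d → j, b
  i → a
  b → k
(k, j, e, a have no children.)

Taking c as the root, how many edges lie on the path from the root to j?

Climbing from j to the root: j–d–g–h–f–c. That's 5 steps.

5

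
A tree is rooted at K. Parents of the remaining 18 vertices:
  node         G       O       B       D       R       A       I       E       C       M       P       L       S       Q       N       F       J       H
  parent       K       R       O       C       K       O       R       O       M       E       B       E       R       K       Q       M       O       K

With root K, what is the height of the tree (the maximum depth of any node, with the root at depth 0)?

A deepest node is D, reached by K–R–O–E–M–C–D.
That path has 6 edges, so the height is 6.

6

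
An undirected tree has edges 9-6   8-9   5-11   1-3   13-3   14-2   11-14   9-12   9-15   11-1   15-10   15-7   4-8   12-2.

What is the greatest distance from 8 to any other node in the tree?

8

Distances from 8 peak at 8, attained at 13.
8-9-12-2-14-11-1-3-13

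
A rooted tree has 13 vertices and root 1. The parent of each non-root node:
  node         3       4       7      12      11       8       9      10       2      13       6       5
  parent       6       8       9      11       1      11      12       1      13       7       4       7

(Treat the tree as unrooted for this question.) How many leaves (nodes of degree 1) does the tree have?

Exactly 4 nodes have a single neighbour: 2, 3, 5, 10.

4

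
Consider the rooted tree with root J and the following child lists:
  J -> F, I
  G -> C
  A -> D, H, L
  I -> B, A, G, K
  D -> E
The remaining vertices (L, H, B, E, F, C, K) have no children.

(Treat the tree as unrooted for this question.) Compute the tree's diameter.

BFS from F reaches E last, at distance 5; BFS from E confirms no node is farther.
Path: F – J – I – A – D – E.

5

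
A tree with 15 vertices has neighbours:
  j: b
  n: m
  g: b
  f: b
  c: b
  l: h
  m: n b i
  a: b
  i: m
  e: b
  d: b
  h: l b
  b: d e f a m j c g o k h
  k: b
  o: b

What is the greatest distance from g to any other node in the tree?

3

The node farthest from g is i (l, n also at distance 3), via g-b-m-i — 3 edges.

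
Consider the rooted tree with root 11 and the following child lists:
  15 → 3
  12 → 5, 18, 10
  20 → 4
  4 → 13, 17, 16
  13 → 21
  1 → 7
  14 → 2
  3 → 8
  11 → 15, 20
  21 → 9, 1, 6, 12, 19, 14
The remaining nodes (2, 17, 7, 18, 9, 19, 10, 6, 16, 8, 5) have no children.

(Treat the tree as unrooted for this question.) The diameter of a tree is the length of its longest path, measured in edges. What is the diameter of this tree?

9

A longest path is 8 – 3 – 15 – 11 – 20 – 4 – 13 – 21 – 1 – 7, with 9 edges.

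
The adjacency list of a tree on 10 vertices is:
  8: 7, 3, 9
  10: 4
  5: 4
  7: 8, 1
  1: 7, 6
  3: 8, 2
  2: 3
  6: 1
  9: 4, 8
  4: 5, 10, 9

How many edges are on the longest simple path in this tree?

A longest path is 10 - 4 - 9 - 8 - 7 - 1 - 6, with 6 edges.

6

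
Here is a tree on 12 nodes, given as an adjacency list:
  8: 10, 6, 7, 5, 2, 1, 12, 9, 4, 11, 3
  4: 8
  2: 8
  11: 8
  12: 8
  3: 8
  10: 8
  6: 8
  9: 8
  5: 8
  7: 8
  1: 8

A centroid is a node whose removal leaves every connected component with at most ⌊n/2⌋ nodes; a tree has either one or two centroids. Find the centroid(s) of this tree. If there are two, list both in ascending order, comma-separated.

8

Delete 8: the remaining components have sizes 1, 1, 1, 1, 1, 1, 1, 1, 1, 1, 1. Max 1 ≤ 6, so 8 is a centroid.
No neighbour of 8 does as well, so 8 is the unique centroid.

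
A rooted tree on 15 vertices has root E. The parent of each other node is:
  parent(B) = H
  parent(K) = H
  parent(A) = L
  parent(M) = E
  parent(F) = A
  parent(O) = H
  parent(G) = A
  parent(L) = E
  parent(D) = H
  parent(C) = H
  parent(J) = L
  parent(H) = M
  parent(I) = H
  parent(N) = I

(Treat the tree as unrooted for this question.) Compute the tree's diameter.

7

BFS from F reaches N last, at distance 7; BFS from N confirms no node is farther.
Path: F – A – L – E – M – H – I – N.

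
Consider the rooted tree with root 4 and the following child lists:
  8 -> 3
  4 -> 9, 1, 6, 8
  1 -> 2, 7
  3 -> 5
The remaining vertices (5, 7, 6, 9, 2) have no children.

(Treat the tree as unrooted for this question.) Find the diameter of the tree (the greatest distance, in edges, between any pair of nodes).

5

Starting from 2, a farthest node is 5 at distance 5.
One longest path: 2 – 1 – 4 – 8 – 3 – 5.
So the diameter is 5.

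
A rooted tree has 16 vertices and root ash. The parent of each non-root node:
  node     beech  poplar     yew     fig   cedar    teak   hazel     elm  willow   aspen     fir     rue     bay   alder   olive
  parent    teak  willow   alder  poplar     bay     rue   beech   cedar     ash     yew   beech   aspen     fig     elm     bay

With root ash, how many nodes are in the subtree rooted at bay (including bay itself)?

12

Descendants of bay (including itself): bay, olive, cedar, elm, alder, yew, aspen, rue, teak, beech, fir, hazel. That's 12.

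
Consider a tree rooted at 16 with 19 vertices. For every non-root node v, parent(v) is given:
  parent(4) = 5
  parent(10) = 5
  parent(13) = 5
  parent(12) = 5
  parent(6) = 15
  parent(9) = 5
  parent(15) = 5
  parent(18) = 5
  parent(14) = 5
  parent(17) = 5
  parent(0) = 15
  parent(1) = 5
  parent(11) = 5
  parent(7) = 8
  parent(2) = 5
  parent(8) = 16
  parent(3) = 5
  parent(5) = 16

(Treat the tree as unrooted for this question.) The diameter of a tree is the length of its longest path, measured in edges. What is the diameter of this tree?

5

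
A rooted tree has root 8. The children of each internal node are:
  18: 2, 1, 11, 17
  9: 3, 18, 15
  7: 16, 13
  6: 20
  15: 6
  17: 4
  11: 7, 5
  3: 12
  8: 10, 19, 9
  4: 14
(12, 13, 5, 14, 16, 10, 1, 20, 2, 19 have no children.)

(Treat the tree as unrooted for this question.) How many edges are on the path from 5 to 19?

5 – 11 – 18 – 9 – 8 – 19: 5 edges.

5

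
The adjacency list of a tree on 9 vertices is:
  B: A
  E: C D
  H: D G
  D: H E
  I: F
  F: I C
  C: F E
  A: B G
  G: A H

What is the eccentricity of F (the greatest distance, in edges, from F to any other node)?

7

Distances from F peak at 7, attained at B.
F–C–E–D–H–G–A–B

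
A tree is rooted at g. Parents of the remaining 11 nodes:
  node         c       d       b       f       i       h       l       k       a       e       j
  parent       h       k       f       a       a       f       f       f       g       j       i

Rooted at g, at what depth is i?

2

Path from g to i: g – a – i, which has 2 edges.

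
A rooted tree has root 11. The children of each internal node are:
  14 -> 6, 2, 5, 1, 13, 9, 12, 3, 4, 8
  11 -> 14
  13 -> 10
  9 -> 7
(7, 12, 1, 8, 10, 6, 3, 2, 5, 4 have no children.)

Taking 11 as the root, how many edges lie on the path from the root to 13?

Path from 11 to 13: 11 → 14 → 13, which has 2 edges.

2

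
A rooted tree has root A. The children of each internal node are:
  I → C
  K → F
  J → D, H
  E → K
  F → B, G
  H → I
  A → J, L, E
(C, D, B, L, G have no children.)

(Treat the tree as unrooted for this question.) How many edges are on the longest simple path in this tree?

8

BFS from C reaches B last, at distance 8; BFS from B confirms no node is farther.
Path: C–I–H–J–A–E–K–F–B.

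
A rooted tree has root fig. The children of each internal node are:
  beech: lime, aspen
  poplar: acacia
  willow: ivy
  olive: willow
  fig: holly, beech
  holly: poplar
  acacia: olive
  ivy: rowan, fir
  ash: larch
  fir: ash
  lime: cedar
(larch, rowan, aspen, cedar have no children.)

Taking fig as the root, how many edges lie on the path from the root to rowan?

Path from fig to rowan: fig–holly–poplar–acacia–olive–willow–ivy–rowan, which has 7 edges.

7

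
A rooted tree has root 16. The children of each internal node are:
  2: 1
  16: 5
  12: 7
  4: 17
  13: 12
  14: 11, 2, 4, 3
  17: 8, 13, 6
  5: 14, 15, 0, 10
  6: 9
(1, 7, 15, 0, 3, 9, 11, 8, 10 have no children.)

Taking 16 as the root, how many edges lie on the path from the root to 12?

6

16 – 5 – 14 – 4 – 17 – 13 – 12 — 6 edges.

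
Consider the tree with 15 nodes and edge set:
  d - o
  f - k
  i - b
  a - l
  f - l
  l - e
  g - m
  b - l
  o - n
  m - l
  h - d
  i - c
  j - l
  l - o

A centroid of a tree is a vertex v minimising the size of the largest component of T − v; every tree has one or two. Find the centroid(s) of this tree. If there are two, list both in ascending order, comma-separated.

Delete l: the remaining components have sizes 4, 3, 2, 2, 1, 1, 1. Max 4 ≤ 7, so l is a centroid.
Every other node leaves some component of size > 7, so the centroid is unique.

l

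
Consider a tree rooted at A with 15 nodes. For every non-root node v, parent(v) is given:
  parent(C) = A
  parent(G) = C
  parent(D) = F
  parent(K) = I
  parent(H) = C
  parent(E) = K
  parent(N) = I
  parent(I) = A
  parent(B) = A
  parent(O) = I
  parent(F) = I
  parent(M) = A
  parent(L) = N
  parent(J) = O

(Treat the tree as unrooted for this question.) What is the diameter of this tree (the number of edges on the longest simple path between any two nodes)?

Starting from E, a farthest node is H at distance 5.
One longest path: E-K-I-A-C-H.
So the diameter is 5.

5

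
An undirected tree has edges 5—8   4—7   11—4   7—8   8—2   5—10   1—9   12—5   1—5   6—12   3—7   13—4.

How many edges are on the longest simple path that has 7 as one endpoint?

4

A farthest node from 7 is 6 (9 also at distance 4).
The path 7-8-5-12-6 has 4 edges.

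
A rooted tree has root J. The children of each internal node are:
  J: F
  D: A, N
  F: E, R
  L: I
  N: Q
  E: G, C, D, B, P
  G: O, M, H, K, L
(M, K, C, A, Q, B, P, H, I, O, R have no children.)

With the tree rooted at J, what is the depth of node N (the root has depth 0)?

4

Climbing from N to the root: N → D → E → F → J. That's 4 steps.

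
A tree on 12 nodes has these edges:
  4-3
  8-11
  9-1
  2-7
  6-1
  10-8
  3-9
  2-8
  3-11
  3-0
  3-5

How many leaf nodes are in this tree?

The leaves are 0, 4, 5, 6, 7, 10.
That is 6 leaves.

6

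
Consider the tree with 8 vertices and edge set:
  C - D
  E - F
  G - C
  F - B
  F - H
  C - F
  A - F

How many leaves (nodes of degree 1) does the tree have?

Exactly 6 nodes have a single neighbour: A, B, D, E, G, H.

6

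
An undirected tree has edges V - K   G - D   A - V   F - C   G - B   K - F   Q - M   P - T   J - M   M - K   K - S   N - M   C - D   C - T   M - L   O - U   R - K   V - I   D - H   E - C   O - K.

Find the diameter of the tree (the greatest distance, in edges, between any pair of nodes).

7

A longest path is B - G - D - C - F - K - V - A, with 7 edges.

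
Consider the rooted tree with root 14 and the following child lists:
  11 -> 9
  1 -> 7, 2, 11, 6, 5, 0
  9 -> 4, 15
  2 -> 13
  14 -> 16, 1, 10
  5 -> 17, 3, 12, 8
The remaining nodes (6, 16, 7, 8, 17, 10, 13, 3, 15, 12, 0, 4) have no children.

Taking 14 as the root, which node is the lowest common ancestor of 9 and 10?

14

9's ancestor chain is 9, 11, 1, 14 and 10's is 10, 14; they first meet at 14.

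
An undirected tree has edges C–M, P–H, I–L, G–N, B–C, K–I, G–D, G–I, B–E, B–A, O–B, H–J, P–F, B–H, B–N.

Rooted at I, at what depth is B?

3

Climbing from B to the root: B–N–G–I. That's 3 steps.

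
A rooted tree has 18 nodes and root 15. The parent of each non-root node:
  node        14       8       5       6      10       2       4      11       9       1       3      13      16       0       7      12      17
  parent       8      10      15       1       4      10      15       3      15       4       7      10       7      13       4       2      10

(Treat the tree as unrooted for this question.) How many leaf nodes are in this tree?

9

The leaves are 0, 5, 6, 9, 11, 12, 14, 16, 17.
That is 9 leaves.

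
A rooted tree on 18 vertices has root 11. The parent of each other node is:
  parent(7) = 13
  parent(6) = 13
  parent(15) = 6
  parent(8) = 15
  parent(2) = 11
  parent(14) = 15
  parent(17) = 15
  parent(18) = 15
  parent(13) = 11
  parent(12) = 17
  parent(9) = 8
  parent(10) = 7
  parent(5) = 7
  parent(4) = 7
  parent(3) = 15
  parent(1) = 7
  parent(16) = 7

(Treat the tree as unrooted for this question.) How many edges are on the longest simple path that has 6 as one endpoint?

3

Distances from 6 peak at 3, attained at 12 (5, 4, 9, 1, 16, 2, 10 also at distance 3).
6–15–17–12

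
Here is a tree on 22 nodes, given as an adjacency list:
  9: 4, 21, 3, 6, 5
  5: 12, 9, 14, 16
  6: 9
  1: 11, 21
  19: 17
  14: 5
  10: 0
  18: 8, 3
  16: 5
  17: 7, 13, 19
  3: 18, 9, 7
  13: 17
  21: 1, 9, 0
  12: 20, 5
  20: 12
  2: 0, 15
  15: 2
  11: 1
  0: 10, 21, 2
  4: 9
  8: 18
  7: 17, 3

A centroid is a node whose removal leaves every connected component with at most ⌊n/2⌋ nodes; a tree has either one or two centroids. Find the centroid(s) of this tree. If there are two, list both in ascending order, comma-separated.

9

Delete 9: the remaining components have sizes 7, 7, 5, 1, 1. Max 7 ≤ 11, so 9 is a centroid.
No neighbour of 9 does as well, so 9 is the unique centroid.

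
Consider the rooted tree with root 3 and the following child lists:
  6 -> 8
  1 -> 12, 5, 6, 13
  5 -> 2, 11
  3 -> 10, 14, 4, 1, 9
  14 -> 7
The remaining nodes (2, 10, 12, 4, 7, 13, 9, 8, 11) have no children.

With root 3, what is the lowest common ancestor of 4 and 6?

Ancestors of 4 (toward the root): 4, 3.
Ancestors of 6: 6, 1, 3.
The deepest node appearing in both lists is 3.

3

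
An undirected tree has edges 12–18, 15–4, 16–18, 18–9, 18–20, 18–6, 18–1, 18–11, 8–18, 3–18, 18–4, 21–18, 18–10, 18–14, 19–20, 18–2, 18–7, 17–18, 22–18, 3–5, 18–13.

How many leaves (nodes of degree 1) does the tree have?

The leaves are 1, 2, 5, 6, 7, 8, 9, 10, 11, 12, 13, 14, 15, 16, 17, 19, 21, 22.
That is 18 leaves.

18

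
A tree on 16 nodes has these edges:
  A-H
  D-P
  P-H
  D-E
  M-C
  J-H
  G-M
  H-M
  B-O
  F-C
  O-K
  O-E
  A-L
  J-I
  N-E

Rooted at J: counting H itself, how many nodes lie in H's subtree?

H's subtree: {H, M, A, P, C, G, L, D, F, E, N, O, B, K}, size 14.

14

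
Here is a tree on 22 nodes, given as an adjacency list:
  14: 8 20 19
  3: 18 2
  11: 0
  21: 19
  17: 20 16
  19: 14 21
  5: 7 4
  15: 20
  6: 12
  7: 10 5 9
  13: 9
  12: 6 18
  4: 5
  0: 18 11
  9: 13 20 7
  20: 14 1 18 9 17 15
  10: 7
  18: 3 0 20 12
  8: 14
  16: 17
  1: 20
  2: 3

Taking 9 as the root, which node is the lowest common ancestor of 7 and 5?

7

Ancestors of 7 (toward the root): 7, 9.
Ancestors of 5: 5, 7, 9.
The deepest node appearing in both lists is 7.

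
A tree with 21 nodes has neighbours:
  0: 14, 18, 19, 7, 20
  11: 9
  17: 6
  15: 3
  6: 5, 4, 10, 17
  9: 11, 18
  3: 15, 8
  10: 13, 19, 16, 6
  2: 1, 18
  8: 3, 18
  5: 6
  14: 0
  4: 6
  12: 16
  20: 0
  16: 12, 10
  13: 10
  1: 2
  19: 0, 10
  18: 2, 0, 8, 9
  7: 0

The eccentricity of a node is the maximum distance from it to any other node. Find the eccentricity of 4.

A farthest node from 4 is 15.
The path 4-6-10-19-0-18-8-3-15 has 8 edges.

8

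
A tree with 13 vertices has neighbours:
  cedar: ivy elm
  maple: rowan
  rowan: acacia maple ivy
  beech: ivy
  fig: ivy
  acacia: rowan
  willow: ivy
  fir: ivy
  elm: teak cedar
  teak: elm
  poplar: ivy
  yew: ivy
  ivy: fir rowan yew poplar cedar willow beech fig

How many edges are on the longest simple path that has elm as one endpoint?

4

A farthest node from elm is maple (acacia also at distance 4).
The path elm-cedar-ivy-rowan-maple has 4 edges.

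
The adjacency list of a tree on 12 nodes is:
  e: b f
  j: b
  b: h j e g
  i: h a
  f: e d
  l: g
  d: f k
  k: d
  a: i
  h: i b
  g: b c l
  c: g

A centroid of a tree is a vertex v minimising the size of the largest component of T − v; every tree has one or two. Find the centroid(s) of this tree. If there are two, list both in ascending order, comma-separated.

Delete b: the remaining components have sizes 4, 3, 3, 1. Max 4 ≤ 6, so b is a centroid.
No neighbour of b does as well, so b is the unique centroid.

b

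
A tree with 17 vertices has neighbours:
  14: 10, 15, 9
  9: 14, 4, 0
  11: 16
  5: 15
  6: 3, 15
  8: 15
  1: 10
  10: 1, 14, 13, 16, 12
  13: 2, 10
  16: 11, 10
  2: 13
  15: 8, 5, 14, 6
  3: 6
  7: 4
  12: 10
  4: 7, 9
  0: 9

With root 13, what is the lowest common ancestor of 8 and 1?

Path 8→root: 8 15 14 10 13; path 1→root: 1 10 13.
First common node: 10.

10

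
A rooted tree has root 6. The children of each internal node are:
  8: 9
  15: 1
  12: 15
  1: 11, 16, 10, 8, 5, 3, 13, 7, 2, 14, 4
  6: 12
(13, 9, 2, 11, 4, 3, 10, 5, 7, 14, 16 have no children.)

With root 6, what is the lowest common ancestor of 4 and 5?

1

4's ancestor chain is 4, 1, 15, 12, 6 and 5's is 5, 1, 15, 12, 6; they first meet at 1.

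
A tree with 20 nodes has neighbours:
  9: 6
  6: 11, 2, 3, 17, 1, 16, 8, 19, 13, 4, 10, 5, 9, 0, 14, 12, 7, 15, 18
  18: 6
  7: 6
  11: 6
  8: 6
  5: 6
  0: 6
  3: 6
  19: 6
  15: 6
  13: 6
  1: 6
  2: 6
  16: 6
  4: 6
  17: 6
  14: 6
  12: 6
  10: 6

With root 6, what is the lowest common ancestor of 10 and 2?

6

10's ancestor chain is 10, 6 and 2's is 2, 6; they first meet at 6.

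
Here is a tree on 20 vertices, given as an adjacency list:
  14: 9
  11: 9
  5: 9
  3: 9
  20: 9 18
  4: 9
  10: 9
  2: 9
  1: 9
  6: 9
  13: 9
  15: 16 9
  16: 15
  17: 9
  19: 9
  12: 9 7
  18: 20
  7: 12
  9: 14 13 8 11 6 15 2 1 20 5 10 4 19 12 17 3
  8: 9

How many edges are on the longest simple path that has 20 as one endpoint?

Distances from 20 peak at 3, attained at 7 (16 also at distance 3).
20–9–12–7

3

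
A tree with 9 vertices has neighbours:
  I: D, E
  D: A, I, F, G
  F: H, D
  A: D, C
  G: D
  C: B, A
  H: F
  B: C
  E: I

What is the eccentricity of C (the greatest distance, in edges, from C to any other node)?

A farthest node from C is H (E also at distance 4).
The path C – A – D – F – H has 4 edges.

4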